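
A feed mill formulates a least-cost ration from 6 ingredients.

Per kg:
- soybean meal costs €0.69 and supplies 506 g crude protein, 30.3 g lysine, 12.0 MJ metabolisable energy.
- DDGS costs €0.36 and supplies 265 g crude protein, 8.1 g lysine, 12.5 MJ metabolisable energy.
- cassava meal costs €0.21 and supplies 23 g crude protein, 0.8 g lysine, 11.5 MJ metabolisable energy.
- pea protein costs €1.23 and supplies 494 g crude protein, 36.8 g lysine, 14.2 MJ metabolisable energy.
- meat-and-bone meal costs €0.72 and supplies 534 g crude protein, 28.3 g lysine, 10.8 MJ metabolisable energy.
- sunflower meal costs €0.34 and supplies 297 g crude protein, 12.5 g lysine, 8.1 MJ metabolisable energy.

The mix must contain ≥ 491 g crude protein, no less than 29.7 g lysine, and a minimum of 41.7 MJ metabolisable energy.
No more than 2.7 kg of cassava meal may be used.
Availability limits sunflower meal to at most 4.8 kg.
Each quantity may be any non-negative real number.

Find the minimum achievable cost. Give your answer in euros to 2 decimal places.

€1.19

Let x1 = kg of soybean meal, x2 = kg of DDGS, x3 = kg of cassava meal, x4 = kg of pea protein, x5 = kg of meat-and-bone meal, x6 = kg of sunflower meal.
Minimise 0.69x1 + 0.36x2 + 0.21x3 + 1.23x4 + 0.72x5 + 0.34x6 subject to:
  506x1 + 265x2 + 23x3 + 494x4 + 534x5 + 297x6 ≥ 491   (crude protein)
  30.3x1 + 8.1x2 + 0.8x3 + 36.8x4 + 28.3x5 + 12.5x6 ≥ 29.7   (lysine)
  12x1 + 12.5x2 + 11.5x3 + 14.2x4 + 10.8x5 + 8.1x6 ≥ 41.7   (metabolisable energy)
  x3 ≤ 2.7
  x6 ≤ 4.8
  x1, x2, x3, x4, x5, x6 ≥ 0.
The cheapest feasible vertex uses only soybean meal, cassava meal; DDGS, pea protein, meat-and-bone meal, sunflower meal are not used. Binding constraints: lysine and metabolisable energy.
So soybean meal = 0.9095 kg, cassava meal = 2.677 kg.
Objective = 0.69·0.9095 + 0.21·2.677 = 1.1897.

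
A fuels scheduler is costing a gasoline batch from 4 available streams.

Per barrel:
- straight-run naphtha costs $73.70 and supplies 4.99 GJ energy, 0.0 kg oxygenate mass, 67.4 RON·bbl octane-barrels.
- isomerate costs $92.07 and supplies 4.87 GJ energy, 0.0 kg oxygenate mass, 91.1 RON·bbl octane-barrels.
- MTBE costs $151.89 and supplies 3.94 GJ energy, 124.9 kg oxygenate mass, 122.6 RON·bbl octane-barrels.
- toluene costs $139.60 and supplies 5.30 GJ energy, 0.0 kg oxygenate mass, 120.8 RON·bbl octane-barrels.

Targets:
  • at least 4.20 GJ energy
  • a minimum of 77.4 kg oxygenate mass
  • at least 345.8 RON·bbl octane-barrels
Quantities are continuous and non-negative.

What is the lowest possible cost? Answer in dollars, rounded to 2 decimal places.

$366.82

Let x1 = barrels of straight-run naphtha, x2 = barrels of isomerate, x3 = barrels of MTBE, x4 = barrels of toluene.
min 73.7x1 + 92.07x2 + 151.89x3 + 139.6x4 subject to:
  4.99x1 + 4.87x2 + 3.94x3 + 5.3x4 ≥ 4.2   (energy)
  124.9x3 ≥ 77.4   (oxygenate mass)
  67.4x1 + 91.1x2 + 122.6x3 + 120.8x4 ≥ 345.8   (octane-barrels)
  x1, x2, x3, x4 ≥ 0.
The cheapest feasible vertex uses only isomerate, MTBE; straight-run naphtha, toluene are not used. The oxygenate mass and octane-barrels requirements are met with equality.
So isomerate = 2.96186 barrels, MTBE = 0.619696 barrels.
Hence cost = 92.07·2.96186 + 151.89·0.619696 = $366.8241.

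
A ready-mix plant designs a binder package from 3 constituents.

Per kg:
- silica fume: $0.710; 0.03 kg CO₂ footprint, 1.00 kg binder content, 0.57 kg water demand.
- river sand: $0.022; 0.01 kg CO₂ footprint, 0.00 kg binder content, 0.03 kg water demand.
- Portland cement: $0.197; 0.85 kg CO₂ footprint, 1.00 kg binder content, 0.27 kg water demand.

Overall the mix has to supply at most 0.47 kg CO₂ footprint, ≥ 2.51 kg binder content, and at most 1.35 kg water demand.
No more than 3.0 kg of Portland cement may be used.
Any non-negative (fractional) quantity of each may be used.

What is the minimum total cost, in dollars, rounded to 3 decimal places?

$1.535

Let x1 = kg of silica fume, x2 = kg of river sand, x3 = kg of Portland cement.
Minimise 0.71x1 + 0.022x2 + 0.197x3 with:
  0.03x1 + 0.01x2 + 0.85x3 ≤ 0.47   (CO₂ footprint)
  1x1 + 1x3 ≥ 2.51   (binder content)
  0.57x1 + 0.03x2 + 0.27x3 ≤ 1.35   (water demand)
  x3 ≤ 3
  x1, x2, x3 ≥ 0.
The minimum-cost mix takes nothing from river sand — only silica fume, Portland cement. There the CO₂ footprint and binder content constraints are tight.
So silica fume = 2.029 kg, Portland cement = 0.4813 kg.
Hence cost = 0.71·2.029 + 0.197·0.4813 = $1.53541.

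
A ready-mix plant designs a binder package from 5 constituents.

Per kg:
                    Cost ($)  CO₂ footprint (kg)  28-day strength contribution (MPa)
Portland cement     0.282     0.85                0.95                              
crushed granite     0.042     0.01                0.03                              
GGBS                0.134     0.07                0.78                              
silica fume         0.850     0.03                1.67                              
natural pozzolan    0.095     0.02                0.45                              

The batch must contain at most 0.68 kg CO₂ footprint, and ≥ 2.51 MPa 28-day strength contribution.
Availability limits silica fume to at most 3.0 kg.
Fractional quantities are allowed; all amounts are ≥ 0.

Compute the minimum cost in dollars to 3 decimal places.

Set it up as a linear program. Let x1 = kg of Portland cement, x2 = kg of crushed granite, x3 = kg of GGBS, x4 = kg of silica fume, x5 = kg of natural pozzolan.
min 0.282x1 + 0.042x2 + 0.134x3 + 0.85x4 + 0.095x5 with:
  0.85x1 + 0.01x2 + 0.07x3 + 0.03x4 + 0.02x5 ≤ 0.68   (CO₂ footprint)
  0.95x1 + 0.03x2 + 0.78x3 + 1.67x4 + 0.45x5 ≥ 2.51   (28-day strength contribution)
  x4 ≤ 3
  x1, x2, x3, x4, x5 ≥ 0.
At the optimum only GGBS is positive (Portland cement, crushed granite, silica fume, natural pozzolan = 0). Binding constraint: 28-day strength contribution.
Solving gives x3 = 3.218.
Total cost: 0.134·3.218 = 0.43121.

$0.431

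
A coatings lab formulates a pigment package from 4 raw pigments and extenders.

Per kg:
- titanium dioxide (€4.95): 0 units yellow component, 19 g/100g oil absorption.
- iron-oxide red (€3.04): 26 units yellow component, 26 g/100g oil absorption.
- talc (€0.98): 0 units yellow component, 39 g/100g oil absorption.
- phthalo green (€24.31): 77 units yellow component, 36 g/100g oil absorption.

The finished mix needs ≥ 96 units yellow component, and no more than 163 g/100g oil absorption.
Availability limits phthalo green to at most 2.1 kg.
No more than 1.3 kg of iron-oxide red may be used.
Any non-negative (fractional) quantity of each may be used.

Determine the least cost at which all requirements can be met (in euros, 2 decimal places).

€23.59

Let x1 = kg of titanium dioxide, x2 = kg of iron-oxide red, x3 = kg of talc, x4 = kg of phthalo green.
min 4.95x1 + 3.04x2 + 0.98x3 + 24.31x4 s.t.:
  26x2 + 77x4 ≥ 96   (yellow component)
  19x1 + 26x2 + 39x3 + 36x4 ≤ 163   (oil absorption)
  x4 ≤ 2.1
  x2 ≤ 1.3
  x1, x2, x3, x4 ≥ 0.
The cheapest feasible vertex uses only iron-oxide red, phthalo green; titanium dioxide, talc are not used. Binding constraints: yellow component and the iron-oxide red cap.
Optimal quantities: iron-oxide red = 1.3 kg, phthalo green = 0.8078 kg.
Total cost: 3.04·1.3 + 24.31·0.8078 = 23.5896.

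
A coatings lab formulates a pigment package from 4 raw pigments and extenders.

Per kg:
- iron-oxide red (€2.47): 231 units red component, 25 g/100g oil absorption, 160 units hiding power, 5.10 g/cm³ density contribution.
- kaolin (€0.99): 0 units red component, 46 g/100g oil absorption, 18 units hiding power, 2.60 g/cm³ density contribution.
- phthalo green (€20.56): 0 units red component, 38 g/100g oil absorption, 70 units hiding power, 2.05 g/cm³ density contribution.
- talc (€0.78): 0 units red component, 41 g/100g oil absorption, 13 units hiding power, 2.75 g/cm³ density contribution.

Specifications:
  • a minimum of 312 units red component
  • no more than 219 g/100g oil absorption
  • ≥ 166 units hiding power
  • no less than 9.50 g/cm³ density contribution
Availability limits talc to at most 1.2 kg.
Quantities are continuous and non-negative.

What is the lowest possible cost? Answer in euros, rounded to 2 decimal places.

Let x1 = kg of iron-oxide red, x2 = kg of kaolin, x3 = kg of phthalo green, x4 = kg of talc.
min 2.47x1 + 0.99x2 + 20.56x3 + 0.78x4 s.t.:
  231x1 ≥ 312   (red component)
  25x1 + 46x2 + 38x3 + 41x4 ≤ 219   (oil absorption)
  160x1 + 18x2 + 70x3 + 13x4 ≥ 166   (hiding power)
  5.1x1 + 2.6x2 + 2.05x3 + 2.75x4 ≥ 9.5   (density contribution)
  x4 ≤ 1.2
  x1, x2, x3, x4 ≥ 0.
The minimum-cost mix takes nothing from kaolin, phthalo green — only iron-oxide red, talc. Binding constraints: red component and density contribution.
Optimal quantities: iron-oxide red = 1.351 kg, talc = 0.9497 kg.
Cost = 2.47·1.351 + 0.78·0.9497 = 4.0777.

€4.08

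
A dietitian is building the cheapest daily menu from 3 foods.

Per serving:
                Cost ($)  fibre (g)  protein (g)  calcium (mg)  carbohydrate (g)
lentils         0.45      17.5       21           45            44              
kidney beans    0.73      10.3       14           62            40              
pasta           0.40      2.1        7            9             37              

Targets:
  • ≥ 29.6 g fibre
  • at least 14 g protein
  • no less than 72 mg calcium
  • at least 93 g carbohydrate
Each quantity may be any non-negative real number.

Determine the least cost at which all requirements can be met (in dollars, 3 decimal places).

$0.951

Let x1 = servings of lentils, x2 = servings of kidney beans, x3 = servings of pasta.
Minimize 0.45x1 + 0.73x2 + 0.4x3 s.t.:
  17.5x1 + 10.3x2 + 2.1x3 ≥ 29.6   (fibre)
  21x1 + 14x2 + 7x3 ≥ 14   (protein)
  45x1 + 62x2 + 9x3 ≥ 72   (calcium)
  44x1 + 40x2 + 37x3 ≥ 93   (carbohydrate)
  x1, x2, x3 ≥ 0.
At the optimum only lentils is positive (kidney beans, pasta = 0). There the carbohydrate constraint is tight.
Solving gives x1 = 2.114.
Hence cost = 0.45·2.114 = $0.95130.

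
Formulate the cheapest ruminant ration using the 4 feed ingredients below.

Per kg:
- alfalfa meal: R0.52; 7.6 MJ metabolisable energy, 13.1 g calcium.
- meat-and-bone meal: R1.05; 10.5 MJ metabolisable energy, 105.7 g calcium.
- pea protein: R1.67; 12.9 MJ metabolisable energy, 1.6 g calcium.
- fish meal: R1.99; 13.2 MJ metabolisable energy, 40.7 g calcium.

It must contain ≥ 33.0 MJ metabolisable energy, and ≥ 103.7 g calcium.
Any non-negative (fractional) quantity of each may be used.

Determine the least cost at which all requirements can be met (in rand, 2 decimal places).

Treat it as an LP. Let x1 = kg of alfalfa meal, x2 = kg of meat-and-bone meal, x3 = kg of pea protein, x4 = kg of fish meal.
Minimise 0.52x1 + 1.05x2 + 1.67x3 + 1.99x4 s.t.:
  7.6x1 + 10.5x2 + 12.9x3 + 13.2x4 ≥ 33   (metabolisable energy)
  13.1x1 + 105.7x2 + 1.6x3 + 40.7x4 ≥ 103.7   (calcium)
  x1, x2, x3, x4 ≥ 0.
The cheapest feasible vertex uses only alfalfa meal, meat-and-bone meal; pea protein, fish meal are not used. There the metabolisable energy and calcium constraints are tight.
Optimal quantities: alfalfa meal = 3.604 kg, meat-and-bone meal = 0.5344 kg.
Cost = 0.52·3.604 + 1.05·0.5344 = 2.4352.

R2.44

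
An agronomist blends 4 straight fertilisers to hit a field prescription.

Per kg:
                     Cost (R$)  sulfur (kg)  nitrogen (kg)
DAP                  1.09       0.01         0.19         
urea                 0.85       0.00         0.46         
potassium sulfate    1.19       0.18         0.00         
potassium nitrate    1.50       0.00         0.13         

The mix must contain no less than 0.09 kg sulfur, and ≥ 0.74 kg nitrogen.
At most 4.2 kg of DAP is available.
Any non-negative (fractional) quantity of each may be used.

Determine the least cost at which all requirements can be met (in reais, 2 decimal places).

R$1.96

Let x1 = kg of DAP, x2 = kg of urea, x3 = kg of potassium sulfate, x4 = kg of potassium nitrate.
min 1.09x1 + 0.85x2 + 1.19x3 + 1.5x4 subject to:
  0.01x1 + 0.18x3 ≥ 0.09   (sulfur)
  0.19x1 + 0.46x2 + 0.13x4 ≥ 0.74   (nitrogen)
  x1 ≤ 4.2
  x1, x2, x3, x4 ≥ 0.
The optimal basis is {urea, potassium sulfate}; DAP, potassium nitrate drop out. The sulfur and nitrogen requirements are met with equality.
Optimal quantities: urea = 1.609 kg, potassium sulfate = 0.5 kg.
Total cost: 0.85·1.609 + 1.19·0.5 = 1.9627.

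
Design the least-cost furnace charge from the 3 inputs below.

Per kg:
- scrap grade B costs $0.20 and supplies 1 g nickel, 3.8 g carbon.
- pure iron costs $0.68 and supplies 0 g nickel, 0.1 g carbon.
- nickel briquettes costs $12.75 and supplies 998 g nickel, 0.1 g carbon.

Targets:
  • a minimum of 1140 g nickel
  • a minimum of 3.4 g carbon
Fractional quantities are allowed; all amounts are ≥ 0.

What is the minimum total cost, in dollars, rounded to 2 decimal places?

Let x1 = kg of scrap grade B, x2 = kg of pure iron, x3 = kg of nickel briquettes.
Minimize 0.2x1 + 0.68x2 + 12.75x3 subject to:
  1x1 + 998x3 ≥ 1140   (nickel)
  3.8x1 + 0.1x2 + 0.1x3 ≥ 3.4   (carbon)
  x1, x2, x3 ≥ 0.
The optimal basis is {scrap grade B, nickel briquettes}; pure iron drops out. Binding constraints: nickel and carbon.
Optimal quantities: scrap grade B = 0.8647 kg, nickel briquettes = 1.1414 kg.
Total cost: 0.2·0.8647 + 12.75·1.1414 = 14.7258.

$14.73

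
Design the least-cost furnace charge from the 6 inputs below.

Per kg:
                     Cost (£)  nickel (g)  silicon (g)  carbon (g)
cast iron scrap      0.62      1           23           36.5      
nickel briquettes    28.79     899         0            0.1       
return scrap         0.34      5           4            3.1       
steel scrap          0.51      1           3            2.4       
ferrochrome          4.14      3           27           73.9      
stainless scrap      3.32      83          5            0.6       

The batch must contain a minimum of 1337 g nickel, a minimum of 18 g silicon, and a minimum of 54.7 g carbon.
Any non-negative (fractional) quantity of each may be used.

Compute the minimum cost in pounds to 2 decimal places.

£43.70

Set it up as a linear program. Let x1 = kg of cast iron scrap, x2 = kg of nickel briquettes, x3 = kg of return scrap, x4 = kg of steel scrap, x5 = kg of ferrochrome, x6 = kg of stainless scrap.
Minimise 0.62x1 + 28.79x2 + 0.34x3 + 0.51x4 + 4.14x5 + 3.32x6 with:
  1x1 + 899x2 + 5x3 + 1x4 + 3x5 + 83x6 ≥ 1337   (nickel)
  23x1 + 4x3 + 3x4 + 27x5 + 5x6 ≥ 18   (silicon)
  36.5x1 + 0.1x2 + 3.1x3 + 2.4x4 + 73.9x5 + 0.6x6 ≥ 54.7   (carbon)
  x1, x2, x3, x4, x5, x6 ≥ 0.
The optimal basis is {cast iron scrap, nickel briquettes}; return scrap, steel scrap, ferrochrome, stainless scrap drop out. There the nickel and carbon constraints are tight.
That vertex is x1 = 1.49456, x2 = 1.48555.
Total cost: 0.62·1.49456 + 28.79·1.48555 = 43.6956.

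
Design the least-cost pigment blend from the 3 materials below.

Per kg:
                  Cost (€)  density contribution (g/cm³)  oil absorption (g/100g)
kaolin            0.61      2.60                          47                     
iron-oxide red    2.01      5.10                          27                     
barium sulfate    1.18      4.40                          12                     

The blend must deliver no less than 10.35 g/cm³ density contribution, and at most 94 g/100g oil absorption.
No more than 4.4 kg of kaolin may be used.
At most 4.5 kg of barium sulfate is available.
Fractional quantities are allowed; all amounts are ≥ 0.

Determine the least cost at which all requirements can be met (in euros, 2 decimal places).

This is a linear program. Let x1 = kg of kaolin, x2 = kg of iron-oxide red, x3 = kg of barium sulfate.
min 0.61x1 + 2.01x2 + 1.18x3 subject to:
  2.6x1 + 5.1x2 + 4.4x3 ≥ 10.35   (density contribution)
  47x1 + 27x2 + 12x3 ≤ 94   (oil absorption)
  x1 ≤ 4.4
  x3 ≤ 4.5
  x1, x2, x3 ≥ 0.
The cheapest feasible vertex uses only kaolin, barium sulfate; iron-oxide red is not used. The density contribution and oil absorption requirements are met with equality.
Solving gives x1 = 1.648, x3 = 1.378.
Total cost: 0.61·1.648 + 1.18·1.378 = 2.6313.

€2.63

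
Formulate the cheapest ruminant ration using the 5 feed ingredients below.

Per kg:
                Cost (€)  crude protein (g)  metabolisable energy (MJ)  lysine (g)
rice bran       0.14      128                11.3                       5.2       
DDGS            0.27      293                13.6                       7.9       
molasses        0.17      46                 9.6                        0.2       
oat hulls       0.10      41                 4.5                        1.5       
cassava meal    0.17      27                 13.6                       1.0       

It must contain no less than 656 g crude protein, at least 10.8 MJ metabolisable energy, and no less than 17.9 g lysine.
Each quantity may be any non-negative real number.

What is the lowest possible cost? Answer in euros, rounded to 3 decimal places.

€0.607

Treat it as an LP. Let x1 = kg of rice bran, x2 = kg of DDGS, x3 = kg of molasses, x4 = kg of oat hulls, x5 = kg of cassava meal.
Minimise 0.14x1 + 0.27x2 + 0.17x3 + 0.1x4 + 0.17x5 s.t.:
  128x1 + 293x2 + 46x3 + 41x4 + 27x5 ≥ 656   (crude protein)
  11.3x1 + 13.6x2 + 9.6x3 + 4.5x4 + 13.6x5 ≥ 10.8   (metabolisable energy)
  5.2x1 + 7.9x2 + 0.2x3 + 1.5x4 + 1x5 ≥ 17.9   (lysine)
  x1, x2, x3, x4, x5 ≥ 0.
The cheapest feasible vertex uses only rice bran, DDGS; molasses, oat hulls, cassava meal are not used. The crude protein and lysine requirements are met with equality.
That vertex is x1 = 0.1216, x2 = 2.186.
Hence cost = 0.14·0.1216 + 0.27·2.186 = €0.60724.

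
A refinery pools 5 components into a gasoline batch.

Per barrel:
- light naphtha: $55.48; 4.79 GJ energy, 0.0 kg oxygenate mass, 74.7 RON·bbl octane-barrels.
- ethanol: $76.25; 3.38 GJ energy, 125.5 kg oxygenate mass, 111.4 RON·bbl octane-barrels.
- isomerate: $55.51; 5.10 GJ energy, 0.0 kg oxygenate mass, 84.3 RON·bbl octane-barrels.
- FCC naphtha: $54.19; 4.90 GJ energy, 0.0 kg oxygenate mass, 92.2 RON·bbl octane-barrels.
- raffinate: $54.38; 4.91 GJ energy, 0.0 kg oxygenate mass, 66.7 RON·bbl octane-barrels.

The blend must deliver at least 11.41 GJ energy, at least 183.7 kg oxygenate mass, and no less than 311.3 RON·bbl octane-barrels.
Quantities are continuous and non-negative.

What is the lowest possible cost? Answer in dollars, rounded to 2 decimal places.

$198.74

Treat it as an LP. Let x1 = barrels of light naphtha, x2 = barrels of ethanol, x3 = barrels of isomerate, x4 = barrels of FCC naphtha, x5 = barrels of raffinate.
Minimise 55.48x1 + 76.25x2 + 55.51x3 + 54.19x4 + 54.38x5 subject to:
  4.79x1 + 3.38x2 + 5.1x3 + 4.9x4 + 4.91x5 ≥ 11.41   (energy)
  125.5x2 ≥ 183.7   (oxygenate mass)
  74.7x1 + 111.4x2 + 84.3x3 + 92.2x4 + 66.7x5 ≥ 311.3   (octane-barrels)
  x1, x2, x3, x4, x5 ≥ 0.
The minimum-cost mix takes nothing from light naphtha, isomerate, raffinate — only ethanol, FCC naphtha. There the oxygenate mass and octane-barrels constraints are tight.
That vertex is x2 = 1.46375, x4 = 1.6078.
Objective = 76.25·1.46375 + 54.19·1.6078 = 198.7376.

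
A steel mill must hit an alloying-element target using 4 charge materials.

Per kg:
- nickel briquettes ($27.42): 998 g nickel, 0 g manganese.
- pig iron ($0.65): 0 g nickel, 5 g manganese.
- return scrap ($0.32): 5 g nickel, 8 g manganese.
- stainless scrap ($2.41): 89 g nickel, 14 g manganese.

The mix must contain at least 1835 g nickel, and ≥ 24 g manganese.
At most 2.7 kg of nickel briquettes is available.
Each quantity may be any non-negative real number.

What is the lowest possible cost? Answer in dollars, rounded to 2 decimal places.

This is a linear program. Let x1 = kg of nickel briquettes, x2 = kg of pig iron, x3 = kg of return scrap, x4 = kg of stainless scrap.
Minimise 27.42x1 + 0.65x2 + 0.32x3 + 2.41x4 with:
  998x1 + 5x3 + 89x4 ≥ 1835   (nickel)
  5x2 + 8x3 + 14x4 ≥ 24   (manganese)
  x1 ≤ 2.7
  x1, x2, x3, x4 ≥ 0.
The cheapest feasible vertex uses only stainless scrap; nickel briquettes, pig iron, return scrap are not used. There the nickel constraint is tight.
So stainless scrap = 20.62 kg.
Cost = 2.41·20.62 = 49.6942.

$49.69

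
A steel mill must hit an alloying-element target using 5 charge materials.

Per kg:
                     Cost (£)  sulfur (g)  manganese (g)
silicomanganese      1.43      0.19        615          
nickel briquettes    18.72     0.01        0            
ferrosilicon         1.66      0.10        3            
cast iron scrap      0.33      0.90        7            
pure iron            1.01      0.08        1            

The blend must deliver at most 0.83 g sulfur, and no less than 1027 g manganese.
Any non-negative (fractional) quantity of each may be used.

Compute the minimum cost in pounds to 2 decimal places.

Treat it as an LP. Let x1 = kg of silicomanganese, x2 = kg of nickel briquettes, x3 = kg of ferrosilicon, x4 = kg of cast iron scrap, x5 = kg of pure iron.
min 1.43x1 + 18.72x2 + 1.66x3 + 0.33x4 + 1.01x5 s.t.:
  0.19x1 + 0.01x2 + 0.1x3 + 0.9x4 + 0.08x5 ≤ 0.83   (sulfur)
  615x1 + 3x3 + 7x4 + 1x5 ≥ 1027   (manganese)
  x1, x2, x3, x4, x5 ≥ 0.
The minimum-cost mix takes nothing from nickel briquettes, ferrosilicon, cast iron scrap, pure iron — only silicomanganese. There the manganese constraint is tight.
That vertex is x1 = 1.67.
Objective = 1.43·1.67 = 2.3881.

£2.39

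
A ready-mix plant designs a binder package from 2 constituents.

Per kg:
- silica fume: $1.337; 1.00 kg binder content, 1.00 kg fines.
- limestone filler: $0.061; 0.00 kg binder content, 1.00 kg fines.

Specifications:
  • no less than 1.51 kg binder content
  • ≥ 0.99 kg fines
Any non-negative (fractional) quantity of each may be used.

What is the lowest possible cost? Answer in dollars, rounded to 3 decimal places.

$2.019

Treat it as an LP. Let x1 = kg of silica fume, x2 = kg of limestone filler.
min 1.337x1 + 0.061x2 subject to:
  1x1 ≥ 1.51   (binder content)
  1x1 + 1x2 ≥ 0.99   (fines)
  x1, x2 ≥ 0.
The cheapest feasible vertex uses only silica fume; limestone filler is not used. The binder content requirement is met with equality.
That vertex is x1 = 1.51.
Total cost: 1.337·1.51 = 2.01887.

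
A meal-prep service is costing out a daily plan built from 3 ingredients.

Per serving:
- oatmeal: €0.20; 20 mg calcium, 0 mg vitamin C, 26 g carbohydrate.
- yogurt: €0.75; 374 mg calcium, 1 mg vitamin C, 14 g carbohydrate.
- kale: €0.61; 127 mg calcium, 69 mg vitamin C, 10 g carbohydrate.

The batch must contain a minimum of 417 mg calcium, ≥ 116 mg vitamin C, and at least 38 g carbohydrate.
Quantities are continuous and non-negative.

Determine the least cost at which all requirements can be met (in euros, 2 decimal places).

€1.52

Treat it as an LP. Let x1 = servings of oatmeal, x2 = servings of yogurt, x3 = servings of kale.
Minimize 0.2x1 + 0.75x2 + 0.61x3 subject to:
  20x1 + 374x2 + 127x3 ≥ 417   (calcium)
  1x2 + 69x3 ≥ 116   (vitamin C)
  26x1 + 14x2 + 10x3 ≥ 38   (carbohydrate)
  x1, x2, x3 ≥ 0.
All 3 inputs are positive at the optimum. There the calcium, vitamin C, carbohydrate constraints are tight.
Optimal quantities: oatmeal = 0.539 servings, yogurt = 0.5178 servings, kale = 1.674 servings.
Cost = 0.2·0.539 + 0.75·0.5178 + 0.61·1.674 = 1.5173.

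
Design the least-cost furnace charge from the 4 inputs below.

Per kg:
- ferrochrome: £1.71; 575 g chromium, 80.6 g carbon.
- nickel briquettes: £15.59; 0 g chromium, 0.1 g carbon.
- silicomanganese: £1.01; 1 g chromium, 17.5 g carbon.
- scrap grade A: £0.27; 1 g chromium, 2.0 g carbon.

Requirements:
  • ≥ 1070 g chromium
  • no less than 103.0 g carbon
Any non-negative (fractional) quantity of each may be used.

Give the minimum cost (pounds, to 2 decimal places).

£3.18

Treat it as an LP. Let x1 = kg of ferrochrome, x2 = kg of nickel briquettes, x3 = kg of silicomanganese, x4 = kg of scrap grade A.
Minimize 1.71x1 + 15.59x2 + 1.01x3 + 0.27x4 subject to:
  575x1 + 1x3 + 1x4 ≥ 1070   (chromium)
  80.6x1 + 0.1x2 + 17.5x3 + 2x4 ≥ 103   (carbon)
  x1, x2, x3, x4 ≥ 0.
The minimum-cost mix takes nothing from nickel briquettes, silicomanganese, scrap grade A — only ferrochrome. There the chromium constraint is tight.
So ferrochrome = 1.861 kg.
Hence cost = 1.71·1.861 = £3.1823.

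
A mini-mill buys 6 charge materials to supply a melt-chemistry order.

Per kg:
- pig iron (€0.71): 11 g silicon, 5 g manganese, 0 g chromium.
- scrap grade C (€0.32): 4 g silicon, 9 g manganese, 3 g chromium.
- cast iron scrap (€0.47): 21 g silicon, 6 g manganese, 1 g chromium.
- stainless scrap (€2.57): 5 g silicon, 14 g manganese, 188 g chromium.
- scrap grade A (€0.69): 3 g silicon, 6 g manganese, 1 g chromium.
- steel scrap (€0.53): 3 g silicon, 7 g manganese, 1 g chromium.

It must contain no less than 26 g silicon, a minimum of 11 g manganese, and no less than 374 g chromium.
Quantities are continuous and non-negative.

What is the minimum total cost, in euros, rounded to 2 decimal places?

This is a linear program. Let x1 = kg of pig iron, x2 = kg of scrap grade C, x3 = kg of cast iron scrap, x4 = kg of stainless scrap, x5 = kg of scrap grade A, x6 = kg of steel scrap.
Minimize 0.71x1 + 0.32x2 + 0.47x3 + 2.57x4 + 0.69x5 + 0.53x6 s.t.:
  11x1 + 4x2 + 21x3 + 5x4 + 3x5 + 3x6 ≥ 26   (silicon)
  5x1 + 9x2 + 6x3 + 14x4 + 6x5 + 7x6 ≥ 11   (manganese)
  3x2 + 1x3 + 188x4 + 1x5 + 1x6 ≥ 374   (chromium)
  x1, x2, x3, x4, x5, x6 ≥ 0.
The optimal basis is {cast iron scrap, stainless scrap}; pig iron, scrap grade C, scrap grade A, steel scrap drop out. The silicon and chromium requirements are met with equality.
Solving gives x3 = 0.7654, x4 = 1.985.
Total cost: 0.47·0.7654 + 2.57·1.985 = 5.4612.

€5.46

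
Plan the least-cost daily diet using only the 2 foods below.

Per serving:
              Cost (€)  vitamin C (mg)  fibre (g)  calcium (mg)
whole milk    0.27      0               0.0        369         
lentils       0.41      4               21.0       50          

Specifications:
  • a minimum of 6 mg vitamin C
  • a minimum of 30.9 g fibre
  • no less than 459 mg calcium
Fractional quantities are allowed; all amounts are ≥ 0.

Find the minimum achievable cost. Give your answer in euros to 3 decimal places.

€0.896

This is a linear program. Let x1 = servings of whole milk, x2 = servings of lentils.
min 0.27x1 + 0.41x2 s.t.:
  4x2 ≥ 6   (vitamin C)
  21x2 ≥ 30.9   (fibre)
  369x1 + 50x2 ≥ 459   (calcium)
  x1, x2 ≥ 0.
Both inputs are positive at the optimum. There the vitamin C and calcium constraints are tight.
Solving gives x1 = 1.041, x2 = 1.5.
Hence cost = 0.27·1.041 + 0.41·1.5 = €0.89607.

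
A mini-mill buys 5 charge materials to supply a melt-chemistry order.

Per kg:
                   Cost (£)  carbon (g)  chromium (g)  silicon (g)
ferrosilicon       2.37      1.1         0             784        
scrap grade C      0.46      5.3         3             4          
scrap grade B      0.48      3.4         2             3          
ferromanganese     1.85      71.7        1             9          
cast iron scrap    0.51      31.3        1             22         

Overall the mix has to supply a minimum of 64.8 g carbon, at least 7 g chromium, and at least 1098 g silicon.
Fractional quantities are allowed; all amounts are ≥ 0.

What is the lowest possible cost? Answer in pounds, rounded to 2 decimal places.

This is a linear program. Let x1 = kg of ferrosilicon, x2 = kg of scrap grade C, x3 = kg of scrap grade B, x4 = kg of ferromanganese, x5 = kg of cast iron scrap.
min 2.37x1 + 0.46x2 + 0.48x3 + 1.85x4 + 0.51x5 s.t.:
  1.1x1 + 5.3x2 + 3.4x3 + 71.7x4 + 31.3x5 ≥ 64.8   (carbon)
  3x2 + 2x3 + 1x4 + 1x5 ≥ 7   (chromium)
  784x1 + 4x2 + 3x3 + 9x4 + 22x5 ≥ 1098   (silicon)
  x1, x2, x3, x4, x5 ≥ 0.
At the optimum only ferrosilicon, scrap grade C, cast iron scrap are positive (scrap grade B, ferromanganese = 0). Binding constraints: carbon, chromium, silicon.
Solving gives x1 = 1.343, x2 = 1.758, x5 = 1.725.
Hence cost = 2.37·1.343 + 0.46·1.758 + 0.51·1.725 = £4.8713.

£4.87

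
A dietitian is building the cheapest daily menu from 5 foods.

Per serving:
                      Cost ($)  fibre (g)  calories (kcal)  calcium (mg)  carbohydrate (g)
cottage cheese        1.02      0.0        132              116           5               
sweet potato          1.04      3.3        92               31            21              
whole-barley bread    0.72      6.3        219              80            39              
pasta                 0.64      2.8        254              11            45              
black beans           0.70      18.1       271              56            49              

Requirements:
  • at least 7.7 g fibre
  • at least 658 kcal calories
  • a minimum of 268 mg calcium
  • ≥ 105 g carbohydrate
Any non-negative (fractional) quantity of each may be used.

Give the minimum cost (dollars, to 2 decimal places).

Let x1 = servings of cottage cheese, x2 = servings of sweet potato, x3 = servings of whole-barley bread, x4 = servings of pasta, x5 = servings of black beans.
min 1.02x1 + 1.04x2 + 0.72x3 + 0.64x4 + 0.7x5 subject to:
  3.3x2 + 6.3x3 + 2.8x4 + 18.1x5 ≥ 7.7   (fibre)
  132x1 + 92x2 + 219x3 + 254x4 + 271x5 ≥ 658   (calories)
  116x1 + 31x2 + 80x3 + 11x4 + 56x5 ≥ 268   (calcium)
  5x1 + 21x2 + 39x3 + 45x4 + 49x5 ≥ 105   (carbohydrate)
  x1, x2, x3, x4, x5 ≥ 0.
The optimal basis is {cottage cheese, whole-barley bread}; sweet potato, pasta, black beans drop out. Binding constraints: calories and calcium.
So cottage cheese = 0.4077 servings, whole-barley bread = 2.759 servings.
Objective = 1.02·0.4077 + 0.72·2.759 = 2.4023.

$2.40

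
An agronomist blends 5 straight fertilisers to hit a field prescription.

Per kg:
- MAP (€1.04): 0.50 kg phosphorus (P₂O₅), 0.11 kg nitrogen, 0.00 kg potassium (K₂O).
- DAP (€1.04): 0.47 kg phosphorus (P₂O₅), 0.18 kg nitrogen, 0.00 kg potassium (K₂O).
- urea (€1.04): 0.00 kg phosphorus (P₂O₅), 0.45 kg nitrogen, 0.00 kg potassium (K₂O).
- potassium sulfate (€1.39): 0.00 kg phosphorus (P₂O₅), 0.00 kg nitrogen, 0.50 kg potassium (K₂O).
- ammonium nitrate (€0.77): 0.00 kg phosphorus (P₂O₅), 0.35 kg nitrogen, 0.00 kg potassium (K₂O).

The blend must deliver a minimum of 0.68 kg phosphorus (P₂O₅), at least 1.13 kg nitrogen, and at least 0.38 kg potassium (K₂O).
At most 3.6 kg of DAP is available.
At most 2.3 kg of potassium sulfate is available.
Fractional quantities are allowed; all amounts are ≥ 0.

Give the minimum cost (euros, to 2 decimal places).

€4.47

Treat it as an LP. Let x1 = kg of MAP, x2 = kg of DAP, x3 = kg of urea, x4 = kg of potassium sulfate, x5 = kg of ammonium nitrate.
min 1.04x1 + 1.04x2 + 1.04x3 + 1.39x4 + 0.77x5 with:
  0.5x1 + 0.47x2 ≥ 0.68   (phosphorus (P₂O₅))
  0.11x1 + 0.18x2 + 0.45x3 + 0.35x5 ≥ 1.13   (nitrogen)
  0.5x4 ≥ 0.38   (potassium (K₂O))
  x2 ≤ 3.6
  x4 ≤ 2.3
  x1, x2, x3, x4, x5 ≥ 0.
At the optimum only DAP, potassium sulfate, ammonium nitrate are positive (MAP, urea = 0). There the phosphorus (P₂O₅), nitrogen, potassium (K₂O) constraints are tight.
So DAP = 1.447 kg, potassium sulfate = 0.76 kg, ammonium nitrate = 2.484 kg.
Hence cost = 1.04·1.447 + 1.39·0.76 + 0.77·2.484 = €4.4740.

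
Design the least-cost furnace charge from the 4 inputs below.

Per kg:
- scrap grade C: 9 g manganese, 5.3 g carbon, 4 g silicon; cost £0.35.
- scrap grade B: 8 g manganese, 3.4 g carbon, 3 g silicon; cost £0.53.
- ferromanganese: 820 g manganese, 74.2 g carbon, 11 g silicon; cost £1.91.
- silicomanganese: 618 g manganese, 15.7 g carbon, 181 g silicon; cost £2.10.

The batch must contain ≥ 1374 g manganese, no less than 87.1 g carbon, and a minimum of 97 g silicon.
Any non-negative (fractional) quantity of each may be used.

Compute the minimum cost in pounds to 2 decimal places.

£3.50

Let x1 = kg of scrap grade C, x2 = kg of scrap grade B, x3 = kg of ferromanganese, x4 = kg of silicomanganese.
Minimize 0.35x1 + 0.53x2 + 1.91x3 + 2.1x4 s.t.:
  9x1 + 8x2 + 820x3 + 618x4 ≥ 1374   (manganese)
  5.3x1 + 3.4x2 + 74.2x3 + 15.7x4 ≥ 87.1   (carbon)
  4x1 + 3x2 + 11x3 + 181x4 ≥ 97   (silicon)
  x1, x2, x3, x4 ≥ 0.
The optimal basis is {ferromanganese, silicomanganese}; scrap grade C, scrap grade B drop out. The manganese and silicon requirements are met with equality.
So ferromanganese = 1.333 kg, silicomanganese = 0.4549 kg.
Cost = 1.91·1.333 + 2.1·0.4549 = 3.5013.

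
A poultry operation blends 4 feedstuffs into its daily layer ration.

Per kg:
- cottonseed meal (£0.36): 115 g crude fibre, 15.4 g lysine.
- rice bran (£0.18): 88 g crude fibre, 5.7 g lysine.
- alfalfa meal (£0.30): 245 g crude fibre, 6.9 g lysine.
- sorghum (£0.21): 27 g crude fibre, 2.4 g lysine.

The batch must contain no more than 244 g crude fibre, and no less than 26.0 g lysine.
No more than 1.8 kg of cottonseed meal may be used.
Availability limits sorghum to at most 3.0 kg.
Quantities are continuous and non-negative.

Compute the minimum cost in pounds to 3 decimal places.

Let x1 = kg of cottonseed meal, x2 = kg of rice bran, x3 = kg of alfalfa meal, x4 = kg of sorghum.
Minimize 0.36x1 + 0.18x2 + 0.3x3 + 0.21x4 s.t.:
  115x1 + 88x2 + 245x3 + 27x4 ≤ 244   (crude fibre)
  15.4x1 + 5.7x2 + 6.9x3 + 2.4x4 ≥ 26   (lysine)
  x1 ≤ 1.8
  x4 ≤ 3
  x1, x2, x3, x4 ≥ 0.
At the optimum only cottonseed meal is positive (rice bran, alfalfa meal, sorghum = 0). There the lysine constraint is tight.
That vertex is x1 = 1.688.
Objective = 0.36·1.688 = 0.60768.

£0.608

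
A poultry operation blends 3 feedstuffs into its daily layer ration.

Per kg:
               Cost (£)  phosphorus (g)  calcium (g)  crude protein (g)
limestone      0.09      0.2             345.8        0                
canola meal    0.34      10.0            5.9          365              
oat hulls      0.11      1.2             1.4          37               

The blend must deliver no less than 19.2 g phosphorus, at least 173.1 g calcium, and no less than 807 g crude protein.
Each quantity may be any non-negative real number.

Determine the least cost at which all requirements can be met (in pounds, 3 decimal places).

This is a linear program. Let x1 = kg of limestone, x2 = kg of canola meal, x3 = kg of oat hulls.
Minimise 0.09x1 + 0.34x2 + 0.11x3 subject to:
  0.2x1 + 10x2 + 1.2x3 ≥ 19.2   (phosphorus)
  345.8x1 + 5.9x2 + 1.4x3 ≥ 173.1   (calcium)
  365x2 + 37x3 ≥ 807   (crude protein)
  x1, x2, x3 ≥ 0.
The minimum-cost mix takes nothing from oat hulls — only limestone, canola meal. There the calcium and crude protein constraints are tight.
Optimal quantities: limestone = 0.4629 kg, canola meal = 2.211 kg.
Objective = 0.09·0.4629 + 0.34·2.211 = 0.79340.

£0.793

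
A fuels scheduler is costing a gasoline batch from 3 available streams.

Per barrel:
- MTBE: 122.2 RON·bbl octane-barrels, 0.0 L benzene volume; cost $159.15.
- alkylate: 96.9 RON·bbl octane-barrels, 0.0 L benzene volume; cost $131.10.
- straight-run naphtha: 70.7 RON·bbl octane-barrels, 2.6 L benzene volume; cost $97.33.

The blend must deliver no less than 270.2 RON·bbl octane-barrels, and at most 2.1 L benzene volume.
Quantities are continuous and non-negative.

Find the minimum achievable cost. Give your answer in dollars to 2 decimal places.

$351.90

Let x1 = barrels of MTBE, x2 = barrels of alkylate, x3 = barrels of straight-run naphtha.
min 159.15x1 + 131.1x2 + 97.33x3 s.t.:
  122.2x1 + 96.9x2 + 70.7x3 ≥ 270.2   (octane-barrels)
  2.6x3 ≤ 2.1   (benzene volume)
  x1, x2, x3 ≥ 0.
At the optimum only MTBE is positive (alkylate, straight-run naphtha = 0). There the octane-barrels constraint is tight.
That vertex is x1 = 2.2111.
Total cost: 159.15·2.2111 = 351.8966.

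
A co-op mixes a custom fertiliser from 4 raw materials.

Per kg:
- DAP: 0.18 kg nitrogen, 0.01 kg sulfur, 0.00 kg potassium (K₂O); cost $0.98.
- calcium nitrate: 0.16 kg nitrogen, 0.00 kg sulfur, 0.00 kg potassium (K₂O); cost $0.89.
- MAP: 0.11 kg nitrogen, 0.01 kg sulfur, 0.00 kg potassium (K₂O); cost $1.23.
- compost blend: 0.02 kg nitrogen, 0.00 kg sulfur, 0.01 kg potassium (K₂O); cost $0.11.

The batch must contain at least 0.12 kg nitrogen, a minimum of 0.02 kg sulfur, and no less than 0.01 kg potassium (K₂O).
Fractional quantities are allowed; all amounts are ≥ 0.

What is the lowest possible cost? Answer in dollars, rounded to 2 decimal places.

This is a linear program. Let x1 = kg of DAP, x2 = kg of calcium nitrate, x3 = kg of MAP, x4 = kg of compost blend.
min 0.98x1 + 0.89x2 + 1.23x3 + 0.11x4 with:
  0.18x1 + 0.16x2 + 0.11x3 + 0.02x4 ≥ 0.12   (nitrogen)
  0.01x1 + 0.01x3 ≥ 0.02   (sulfur)
  0.01x4 ≥ 0.01   (potassium (K₂O))
  x1, x2, x3, x4 ≥ 0.
At the optimum only DAP, compost blend are positive (calcium nitrate, MAP = 0). The sulfur and potassium (K₂O) requirements are met with equality.
That vertex is x1 = 2, x4 = 1.
Total cost: 0.98·2 + 0.11·1 = 2.0700.

$2.07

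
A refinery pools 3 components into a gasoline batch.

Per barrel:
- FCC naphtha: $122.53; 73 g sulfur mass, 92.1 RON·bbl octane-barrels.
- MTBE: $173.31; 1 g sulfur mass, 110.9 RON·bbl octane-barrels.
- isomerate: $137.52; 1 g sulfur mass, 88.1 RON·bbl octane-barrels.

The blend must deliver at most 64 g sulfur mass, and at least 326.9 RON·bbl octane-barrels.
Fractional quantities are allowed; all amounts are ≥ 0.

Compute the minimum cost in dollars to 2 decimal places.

Let x1 = barrels of FCC naphtha, x2 = barrels of MTBE, x3 = barrels of isomerate.
min 122.53x1 + 173.31x2 + 137.52x3 subject to:
  73x1 + 1x2 + 1x3 ≤ 64   (sulfur mass)
  92.1x1 + 110.9x2 + 88.1x3 ≥ 326.9   (octane-barrels)
  x1, x2, x3 ≥ 0.
The cheapest feasible vertex uses only FCC naphtha, isomerate; MTBE is not used. There the sulfur mass and octane-barrels constraints are tight.
So FCC naphtha = 0.83788 barrels, isomerate = 2.8346 barrels.
Cost = 122.53·0.83788 + 137.52·2.8346 = 492.4796.

$492.48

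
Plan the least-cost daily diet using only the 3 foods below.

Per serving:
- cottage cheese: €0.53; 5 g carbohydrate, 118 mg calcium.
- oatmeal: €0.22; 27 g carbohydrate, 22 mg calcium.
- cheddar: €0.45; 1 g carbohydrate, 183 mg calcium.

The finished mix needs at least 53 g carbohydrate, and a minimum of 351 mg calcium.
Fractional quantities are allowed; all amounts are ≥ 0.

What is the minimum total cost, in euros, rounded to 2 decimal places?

€1.18

Let x1 = servings of cottage cheese, x2 = servings of oatmeal, x3 = servings of cheddar.
min 0.53x1 + 0.22x2 + 0.45x3 s.t.:
  5x1 + 27x2 + 1x3 ≥ 53   (carbohydrate)
  118x1 + 22x2 + 183x3 ≥ 351   (calcium)
  x1, x2, x3 ≥ 0.
The optimal basis is {oatmeal, cheddar}; cottage cheese drops out. There the carbohydrate and calcium constraints are tight.
So oatmeal = 1.9 servings, cheddar = 1.69 servings.
Hence cost = 0.22·1.9 + 0.45·1.69 = €1.1785.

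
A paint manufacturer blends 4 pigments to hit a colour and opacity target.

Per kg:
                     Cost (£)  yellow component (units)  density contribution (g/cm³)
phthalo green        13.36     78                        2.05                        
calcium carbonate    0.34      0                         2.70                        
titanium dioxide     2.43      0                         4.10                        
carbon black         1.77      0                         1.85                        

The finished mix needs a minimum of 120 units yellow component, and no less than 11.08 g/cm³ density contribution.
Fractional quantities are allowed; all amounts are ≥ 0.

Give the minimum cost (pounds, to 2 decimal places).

Let x1 = kg of phthalo green, x2 = kg of calcium carbonate, x3 = kg of titanium dioxide, x4 = kg of carbon black.
Minimise 13.36x1 + 0.34x2 + 2.43x3 + 1.77x4 s.t.:
  78x1 ≥ 120   (yellow component)
  2.05x1 + 2.7x2 + 4.1x3 + 1.85x4 ≥ 11.08   (density contribution)
  x1, x2, x3, x4 ≥ 0.
At the optimum only phthalo green, calcium carbonate are positive (titanium dioxide, carbon black = 0). There the yellow component and density contribution constraints are tight.
So phthalo green = 1.538 kg, calcium carbonate = 2.936 kg.
Hence cost = 13.36·1.538 + 0.34·2.936 = £21.5459.

£21.55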